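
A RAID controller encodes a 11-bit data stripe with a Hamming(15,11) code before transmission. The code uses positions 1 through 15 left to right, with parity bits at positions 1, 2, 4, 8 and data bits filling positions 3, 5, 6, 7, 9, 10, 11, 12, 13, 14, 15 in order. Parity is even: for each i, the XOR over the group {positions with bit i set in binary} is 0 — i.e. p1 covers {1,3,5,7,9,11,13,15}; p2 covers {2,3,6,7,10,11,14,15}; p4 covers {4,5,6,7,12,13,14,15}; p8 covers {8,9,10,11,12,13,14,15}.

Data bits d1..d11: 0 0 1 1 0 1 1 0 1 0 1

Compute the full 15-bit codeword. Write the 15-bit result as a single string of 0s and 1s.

Place data at non-parity positions: p1 p2 0 p4 0 1 1 p8 0 1 1 0 1 0 1
p1 (pos 1,3,5,7,9,11,13,15): XOR of data positions = 0⊕0⊕1⊕0⊕1⊕1⊕1 = 0
p2 (pos 2,3,6,7,10,11,14,15): XOR of data positions = 0⊕1⊕1⊕1⊕1⊕0⊕1 = 1
p4 (pos 4,5,6,7,12,13,14,15): XOR of data positions = 0⊕1⊕1⊕0⊕1⊕0⊕1 = 0
p8 (pos 8,9,10,11,12,13,14,15): XOR of data positions = 0⊕1⊕1⊕0⊕1⊕0⊕1 = 0
Codeword: 010001100110101

010001100110101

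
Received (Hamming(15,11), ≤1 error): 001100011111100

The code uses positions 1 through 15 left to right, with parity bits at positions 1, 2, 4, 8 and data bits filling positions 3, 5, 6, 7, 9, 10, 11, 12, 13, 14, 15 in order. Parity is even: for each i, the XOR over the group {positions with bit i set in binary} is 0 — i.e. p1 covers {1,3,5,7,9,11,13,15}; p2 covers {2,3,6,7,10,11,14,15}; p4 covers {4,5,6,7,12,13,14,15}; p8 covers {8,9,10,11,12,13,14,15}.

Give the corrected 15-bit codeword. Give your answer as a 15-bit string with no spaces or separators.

s1 (pos 1,3,5,7,9,11,13,15): 0⊕1⊕0⊕0⊕1⊕1⊕1⊕0 = 0
s2 (pos 2,3,6,7,10,11,14,15): 0⊕1⊕0⊕0⊕1⊕1⊕0⊕0 = 1
s4 (pos 4,5,6,7,12,13,14,15): 1⊕0⊕0⊕0⊕1⊕1⊕0⊕0 = 1
s8 (pos 8,9,10,11,12,13,14,15): 1⊕1⊕1⊕1⊕1⊕1⊕0⊕0 = 0
Syndrome s8…s1 = 0110 → error at position 6.
Flip position 6: 001100011111100 → 001101011111100

001101011111100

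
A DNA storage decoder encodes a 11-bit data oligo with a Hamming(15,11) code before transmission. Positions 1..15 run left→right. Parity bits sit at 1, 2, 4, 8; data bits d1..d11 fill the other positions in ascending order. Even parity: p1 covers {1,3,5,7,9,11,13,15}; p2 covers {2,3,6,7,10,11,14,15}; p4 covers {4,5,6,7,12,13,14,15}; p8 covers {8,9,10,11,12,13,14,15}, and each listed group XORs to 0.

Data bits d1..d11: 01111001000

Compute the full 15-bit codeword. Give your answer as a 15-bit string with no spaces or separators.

Place data at non-parity positions: p1 p2 0 p4 1 1 1 p8 1 0 0 1 0 0 0
p1 (pos 1,3,5,7,9,11,13,15): XOR of data positions = 0⊕1⊕1⊕1⊕0⊕0⊕0 = 1
p2 (pos 2,3,6,7,10,11,14,15): XOR of data positions = 0⊕1⊕1⊕0⊕0⊕0⊕0 = 0
p4 (pos 4,5,6,7,12,13,14,15): XOR of data positions = 1⊕1⊕1⊕1⊕0⊕0⊕0 = 0
p8 (pos 8,9,10,11,12,13,14,15): XOR of data positions = 1⊕0⊕0⊕1⊕0⊕0⊕0 = 0
Codeword: 100011101001000

100011101001000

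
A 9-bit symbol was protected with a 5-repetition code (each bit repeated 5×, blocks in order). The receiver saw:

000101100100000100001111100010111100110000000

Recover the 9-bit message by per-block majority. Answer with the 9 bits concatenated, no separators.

010010100

Block 1 (00010): 1 one → 0
Block 2 (11001): 3 ones → 1
Block 3 (00000): 0 ones → 0
Block 4 (10000): 1 one → 0
Block 5 (11111): 5 ones → 1
Block 6 (00010): 1 one → 0
Block 7 (11110): 4 ones → 1
Block 8 (01100): 2 ones → 0
Block 9 (00000): 0 ones → 0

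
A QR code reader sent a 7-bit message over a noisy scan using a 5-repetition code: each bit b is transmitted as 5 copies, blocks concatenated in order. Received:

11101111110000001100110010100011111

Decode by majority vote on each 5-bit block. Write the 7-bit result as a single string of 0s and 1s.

Block 1 (11101): 4 ones → 1
Block 2 (11111): 5 ones → 1
Block 3 (00000): 0 ones → 0
Block 4 (01100): 2 ones → 0
Block 5 (11001): 3 ones → 1
Block 6 (01000): 1 one → 0
Block 7 (11111): 5 ones → 1

1100101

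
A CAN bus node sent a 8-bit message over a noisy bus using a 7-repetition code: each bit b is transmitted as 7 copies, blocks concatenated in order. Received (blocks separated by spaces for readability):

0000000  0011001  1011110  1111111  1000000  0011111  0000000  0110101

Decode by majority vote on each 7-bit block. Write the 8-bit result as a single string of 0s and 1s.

Block 1 (0000000): 0 ones → 0
Block 2 (0011001): 3 ones → 0
Block 3 (1011110): 5 ones → 1
Block 4 (1111111): 7 ones → 1
Block 5 (1000000): 1 one → 0
Block 6 (0011111): 5 ones → 1
Block 7 (0000000): 0 ones → 0
Block 8 (0110101): 4 ones → 1

00110101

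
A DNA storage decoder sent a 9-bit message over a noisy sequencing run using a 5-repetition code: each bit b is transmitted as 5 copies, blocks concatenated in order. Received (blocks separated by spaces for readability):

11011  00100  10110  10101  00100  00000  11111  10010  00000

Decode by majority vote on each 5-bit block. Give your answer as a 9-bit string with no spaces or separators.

101100100

Block 1 (11011): 4 ones → 1
Block 2 (00100): 1 one → 0
Block 3 (10110): 3 ones → 1
Block 4 (10101): 3 ones → 1
Block 5 (00100): 1 one → 0
Block 6 (00000): 0 ones → 0
Block 7 (11111): 5 ones → 1
Block 8 (10010): 2 ones → 0
Block 9 (00000): 0 ones → 0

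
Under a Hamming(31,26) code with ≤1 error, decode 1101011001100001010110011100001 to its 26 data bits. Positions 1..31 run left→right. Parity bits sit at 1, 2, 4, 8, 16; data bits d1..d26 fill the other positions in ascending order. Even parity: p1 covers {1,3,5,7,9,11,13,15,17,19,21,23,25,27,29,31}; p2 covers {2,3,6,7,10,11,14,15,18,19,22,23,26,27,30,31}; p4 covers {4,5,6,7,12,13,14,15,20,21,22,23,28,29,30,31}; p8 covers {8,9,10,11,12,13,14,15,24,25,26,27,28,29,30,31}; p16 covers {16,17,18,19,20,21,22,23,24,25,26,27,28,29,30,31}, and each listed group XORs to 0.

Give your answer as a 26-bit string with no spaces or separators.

00110110000010110011100001

s1 (pos 1,3,5,7,9,11,13,15,17,19,21,23,25,27,29,31): 1⊕0⊕0⊕1⊕0⊕1⊕0⊕0⊕0⊕0⊕1⊕0⊕1⊕0⊕0⊕1 = 0
s2 (pos 2,3,6,7,10,11,14,15,18,19,22,23,26,27,30,31): 1⊕0⊕1⊕1⊕1⊕1⊕0⊕0⊕1⊕0⊕0⊕0⊕1⊕0⊕0⊕1 = 0
s4 (pos 4,5,6,7,12,13,14,15,20,21,22,23,28,29,30,31): 1⊕0⊕1⊕1⊕0⊕0⊕0⊕0⊕1⊕1⊕0⊕0⊕0⊕0⊕0⊕1 = 0
s8 (pos 8,9,10,11,12,13,14,15,24,25,26,27,28,29,30,31): 0⊕0⊕1⊕1⊕0⊕0⊕0⊕0⊕1⊕1⊕1⊕0⊕0⊕0⊕0⊕1 = 0
s16 (pos 16,17,18,19,20,21,22,23,24,25,26,27,28,29,30,31): 1⊕0⊕1⊕0⊕1⊕1⊕0⊕0⊕1⊕1⊕1⊕0⊕0⊕0⊕0⊕1 = 0
Syndrome s16…s1 = 00000 → no error.
Read data bits from positions 3,5,6,7,9,10,11,12,13,14,15,17,18,19,20,21,22,23,24,25,26,27,28,29,30,31: 00110110000010110011100001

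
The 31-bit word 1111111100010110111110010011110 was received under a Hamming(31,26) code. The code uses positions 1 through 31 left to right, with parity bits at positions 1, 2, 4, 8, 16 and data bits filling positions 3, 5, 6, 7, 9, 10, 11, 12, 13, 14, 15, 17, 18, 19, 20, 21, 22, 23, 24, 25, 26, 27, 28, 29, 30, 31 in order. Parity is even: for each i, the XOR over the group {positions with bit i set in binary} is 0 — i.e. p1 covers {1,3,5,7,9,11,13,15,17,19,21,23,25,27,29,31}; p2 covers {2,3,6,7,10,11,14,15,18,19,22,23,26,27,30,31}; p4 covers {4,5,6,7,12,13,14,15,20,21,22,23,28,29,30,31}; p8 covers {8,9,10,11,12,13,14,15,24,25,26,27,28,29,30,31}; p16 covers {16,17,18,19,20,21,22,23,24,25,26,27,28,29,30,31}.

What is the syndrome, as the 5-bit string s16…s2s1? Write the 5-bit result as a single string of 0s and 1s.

01000

s1 (pos 1,3,5,7,9,11,13,15,17,19,21,23,25,27,29,31): 1⊕1⊕1⊕1⊕0⊕0⊕0⊕1⊕1⊕1⊕1⊕0⊕0⊕1⊕1⊕0 = 0
s2 (pos 2,3,6,7,10,11,14,15,18,19,22,23,26,27,30,31): 1⊕1⊕1⊕1⊕0⊕0⊕1⊕1⊕1⊕1⊕0⊕0⊕0⊕1⊕1⊕0 = 0
s4 (pos 4,5,6,7,12,13,14,15,20,21,22,23,28,29,30,31): 1⊕1⊕1⊕1⊕1⊕0⊕1⊕1⊕1⊕1⊕0⊕0⊕1⊕1⊕1⊕0 = 0
s8 (pos 8,9,10,11,12,13,14,15,24,25,26,27,28,29,30,31): 1⊕0⊕0⊕0⊕1⊕0⊕1⊕1⊕1⊕0⊕0⊕1⊕1⊕1⊕1⊕0 = 1
s16 (pos 16,17,18,19,20,21,22,23,24,25,26,27,28,29,30,31): 0⊕1⊕1⊕1⊕1⊕1⊕0⊕0⊕1⊕0⊕0⊕1⊕1⊕1⊕1⊕0 = 0
Syndrome s16…s1 = 01000 → error at position 8.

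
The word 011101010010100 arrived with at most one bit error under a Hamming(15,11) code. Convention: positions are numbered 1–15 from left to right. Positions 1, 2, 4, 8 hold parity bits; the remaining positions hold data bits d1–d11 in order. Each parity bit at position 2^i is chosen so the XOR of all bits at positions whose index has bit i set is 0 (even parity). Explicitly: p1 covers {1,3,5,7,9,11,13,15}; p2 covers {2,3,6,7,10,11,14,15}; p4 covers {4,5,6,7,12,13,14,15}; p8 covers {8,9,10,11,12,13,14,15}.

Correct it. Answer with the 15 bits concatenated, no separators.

011101010010000

s1 (pos 1,3,5,7,9,11,13,15): 0⊕1⊕0⊕0⊕0⊕1⊕1⊕0 = 1
s2 (pos 2,3,6,7,10,11,14,15): 1⊕1⊕1⊕0⊕0⊕1⊕0⊕0 = 0
s4 (pos 4,5,6,7,12,13,14,15): 1⊕0⊕1⊕0⊕0⊕1⊕0⊕0 = 1
s8 (pos 8,9,10,11,12,13,14,15): 1⊕0⊕0⊕1⊕0⊕1⊕0⊕0 = 1
Syndrome s8…s1 = 1101 → error at position 13.
Flip position 13: 011101010010100 → 011101010010000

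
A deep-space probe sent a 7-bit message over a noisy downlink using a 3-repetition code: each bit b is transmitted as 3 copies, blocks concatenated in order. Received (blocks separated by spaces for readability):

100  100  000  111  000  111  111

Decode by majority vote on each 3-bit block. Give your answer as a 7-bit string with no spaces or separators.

0001011

Block 1 (100): 1 one → 0
Block 2 (100): 1 one → 0
Block 3 (000): 0 ones → 0
Block 4 (111): 3 ones → 1
Block 5 (000): 0 ones → 0
Block 6 (111): 3 ones → 1
Block 7 (111): 3 ones → 1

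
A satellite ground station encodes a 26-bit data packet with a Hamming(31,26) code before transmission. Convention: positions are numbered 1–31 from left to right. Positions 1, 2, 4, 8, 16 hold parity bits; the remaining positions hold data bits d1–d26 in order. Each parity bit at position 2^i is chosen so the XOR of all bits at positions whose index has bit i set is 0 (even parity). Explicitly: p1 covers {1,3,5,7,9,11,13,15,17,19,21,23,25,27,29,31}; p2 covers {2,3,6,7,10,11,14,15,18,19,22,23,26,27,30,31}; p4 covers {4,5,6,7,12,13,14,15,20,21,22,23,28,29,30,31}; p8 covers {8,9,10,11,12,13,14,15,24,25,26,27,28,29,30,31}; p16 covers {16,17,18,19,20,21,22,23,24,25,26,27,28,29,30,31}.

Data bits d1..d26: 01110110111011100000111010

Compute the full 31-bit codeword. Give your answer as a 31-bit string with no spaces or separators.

1101111101101111011100000111010

Place data at non-parity positions: p1 p2 0 p4 1 1 1 p8 0 1 1 0 1 1 1 p16 0 1 1 1 0 0 0 0 0 1 1 1 0 1 0
p1 (pos 1,3,5,7,9,11,13,15,17,19,21,23,25,27,29,31): XOR of data positions = 0⊕1⊕1⊕0⊕1⊕1⊕1⊕0⊕1⊕0⊕0⊕0⊕1⊕0⊕0 = 1
p2 (pos 2,3,6,7,10,11,14,15,18,19,22,23,26,27,30,31): XOR of data positions = 0⊕1⊕1⊕1⊕1⊕1⊕1⊕1⊕1⊕0⊕0⊕1⊕1⊕1⊕0 = 1
p4 (pos 4,5,6,7,12,13,14,15,20,21,22,23,28,29,30,31): XOR of data positions = 1⊕1⊕1⊕0⊕1⊕1⊕1⊕1⊕0⊕0⊕0⊕1⊕0⊕1⊕0 = 1
p8 (pos 8,9,10,11,12,13,14,15,24,25,26,27,28,29,30,31): XOR of data positions = 0⊕1⊕1⊕0⊕1⊕1⊕1⊕0⊕0⊕1⊕1⊕1⊕0⊕1⊕0 = 1
p16 (pos 16,17,18,19,20,21,22,23,24,25,26,27,28,29,30,31): XOR of data positions = 0⊕1⊕1⊕1⊕0⊕0⊕0⊕0⊕0⊕1⊕1⊕1⊕0⊕1⊕0 = 1
Codeword: 1101111101101111011100000111010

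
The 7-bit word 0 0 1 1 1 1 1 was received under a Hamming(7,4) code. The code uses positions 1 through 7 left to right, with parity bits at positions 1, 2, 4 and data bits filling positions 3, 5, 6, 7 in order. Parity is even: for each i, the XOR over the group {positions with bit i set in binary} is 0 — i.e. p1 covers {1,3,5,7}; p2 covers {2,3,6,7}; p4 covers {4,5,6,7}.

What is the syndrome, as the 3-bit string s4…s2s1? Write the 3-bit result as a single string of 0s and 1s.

s1 (pos 1,3,5,7): 0⊕1⊕1⊕1 = 1
s2 (pos 2,3,6,7): 0⊕1⊕1⊕1 = 1
s4 (pos 4,5,6,7): 1⊕1⊕1⊕1 = 0
Syndrome s4…s1 = 011 → error at position 3.

011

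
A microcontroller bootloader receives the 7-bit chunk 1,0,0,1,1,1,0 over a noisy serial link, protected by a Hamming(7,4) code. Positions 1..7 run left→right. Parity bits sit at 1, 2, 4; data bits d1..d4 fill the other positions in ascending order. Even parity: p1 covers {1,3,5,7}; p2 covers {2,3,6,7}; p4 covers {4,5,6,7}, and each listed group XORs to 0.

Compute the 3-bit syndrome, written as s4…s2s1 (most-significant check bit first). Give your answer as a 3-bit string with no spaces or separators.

110

s1 (pos 1,3,5,7): 1⊕0⊕1⊕0 = 0
s2 (pos 2,3,6,7): 0⊕0⊕1⊕0 = 1
s4 (pos 4,5,6,7): 1⊕1⊕1⊕0 = 1
Syndrome s4…s1 = 110 → error at position 6.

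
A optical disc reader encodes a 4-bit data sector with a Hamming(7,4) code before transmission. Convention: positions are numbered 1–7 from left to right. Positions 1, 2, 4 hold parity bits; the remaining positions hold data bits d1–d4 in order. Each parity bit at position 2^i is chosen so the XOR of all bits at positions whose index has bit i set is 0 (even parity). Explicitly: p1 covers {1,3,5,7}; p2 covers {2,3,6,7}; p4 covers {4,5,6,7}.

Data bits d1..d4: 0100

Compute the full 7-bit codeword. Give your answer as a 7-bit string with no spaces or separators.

1001100

Place data at non-parity positions: p1 p2 0 p4 1 0 0
p1 (pos 1,3,5,7): XOR of data positions = 0⊕1⊕0 = 1
p2 (pos 2,3,6,7): XOR of data positions = 0⊕0⊕0 = 0
p4 (pos 4,5,6,7): XOR of data positions = 1⊕0⊕0 = 1
Codeword: 1001100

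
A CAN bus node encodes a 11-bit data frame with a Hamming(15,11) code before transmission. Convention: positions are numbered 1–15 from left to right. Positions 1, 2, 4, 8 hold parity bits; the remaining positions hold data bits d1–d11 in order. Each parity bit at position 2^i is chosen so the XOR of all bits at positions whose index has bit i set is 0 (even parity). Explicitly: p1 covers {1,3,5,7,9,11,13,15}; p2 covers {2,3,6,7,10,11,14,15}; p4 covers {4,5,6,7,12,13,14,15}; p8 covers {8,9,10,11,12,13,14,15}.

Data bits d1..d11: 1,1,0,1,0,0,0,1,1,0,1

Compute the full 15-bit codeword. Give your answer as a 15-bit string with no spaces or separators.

Place data at non-parity positions: p1 p2 1 p4 1 0 1 p8 0 0 0 1 1 0 1
p1 (pos 1,3,5,7,9,11,13,15): XOR of data positions = 1⊕1⊕1⊕0⊕0⊕1⊕1 = 1
p2 (pos 2,3,6,7,10,11,14,15): XOR of data positions = 1⊕0⊕1⊕0⊕0⊕0⊕1 = 1
p4 (pos 4,5,6,7,12,13,14,15): XOR of data positions = 1⊕0⊕1⊕1⊕1⊕0⊕1 = 1
p8 (pos 8,9,10,11,12,13,14,15): XOR of data positions = 0⊕0⊕0⊕1⊕1⊕0⊕1 = 1
Codeword: 111110110001101

111110110001101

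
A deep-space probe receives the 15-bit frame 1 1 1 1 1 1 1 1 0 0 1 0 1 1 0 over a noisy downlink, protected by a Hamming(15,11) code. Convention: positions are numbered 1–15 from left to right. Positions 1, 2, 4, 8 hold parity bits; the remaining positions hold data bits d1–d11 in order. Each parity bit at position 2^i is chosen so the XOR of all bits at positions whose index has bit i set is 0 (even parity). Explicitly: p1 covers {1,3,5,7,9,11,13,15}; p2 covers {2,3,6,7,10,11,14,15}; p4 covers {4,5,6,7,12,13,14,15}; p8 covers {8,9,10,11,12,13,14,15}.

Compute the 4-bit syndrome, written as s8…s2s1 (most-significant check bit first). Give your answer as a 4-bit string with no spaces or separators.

0000

s1 (pos 1,3,5,7,9,11,13,15): 1⊕1⊕1⊕1⊕0⊕1⊕1⊕0 = 0
s2 (pos 2,3,6,7,10,11,14,15): 1⊕1⊕1⊕1⊕0⊕1⊕1⊕0 = 0
s4 (pos 4,5,6,7,12,13,14,15): 1⊕1⊕1⊕1⊕0⊕1⊕1⊕0 = 0
s8 (pos 8,9,10,11,12,13,14,15): 1⊕0⊕0⊕1⊕0⊕1⊕1⊕0 = 0
Syndrome s8…s1 = 0000 → no error.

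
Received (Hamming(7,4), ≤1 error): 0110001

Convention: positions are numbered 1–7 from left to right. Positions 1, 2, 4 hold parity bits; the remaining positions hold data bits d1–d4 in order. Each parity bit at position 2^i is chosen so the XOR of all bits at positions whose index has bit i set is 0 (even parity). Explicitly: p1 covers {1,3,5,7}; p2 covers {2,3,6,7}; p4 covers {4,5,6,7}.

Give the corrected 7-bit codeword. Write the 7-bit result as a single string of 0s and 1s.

0110011

s1 (pos 1,3,5,7): 0⊕1⊕0⊕1 = 0
s2 (pos 2,3,6,7): 1⊕1⊕0⊕1 = 1
s4 (pos 4,5,6,7): 0⊕0⊕0⊕1 = 1
Syndrome s4…s1 = 110 → error at position 6.
Flip position 6: 0110001 → 0110011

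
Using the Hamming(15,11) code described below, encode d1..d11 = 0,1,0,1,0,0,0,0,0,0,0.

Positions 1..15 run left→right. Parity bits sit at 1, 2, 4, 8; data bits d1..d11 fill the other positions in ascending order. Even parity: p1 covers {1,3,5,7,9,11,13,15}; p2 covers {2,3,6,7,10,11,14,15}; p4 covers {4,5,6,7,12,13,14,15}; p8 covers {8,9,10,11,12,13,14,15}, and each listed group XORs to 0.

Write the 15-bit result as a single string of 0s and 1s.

Place data at non-parity positions: p1 p2 0 p4 1 0 1 p8 0 0 0 0 0 0 0
p1 (pos 1,3,5,7,9,11,13,15): XOR of data positions = 0⊕1⊕1⊕0⊕0⊕0⊕0 = 0
p2 (pos 2,3,6,7,10,11,14,15): XOR of data positions = 0⊕0⊕1⊕0⊕0⊕0⊕0 = 1
p4 (pos 4,5,6,7,12,13,14,15): XOR of data positions = 1⊕0⊕1⊕0⊕0⊕0⊕0 = 0
p8 (pos 8,9,10,11,12,13,14,15): XOR of data positions = 0⊕0⊕0⊕0⊕0⊕0⊕0 = 0
Codeword: 010010100000000

010010100000000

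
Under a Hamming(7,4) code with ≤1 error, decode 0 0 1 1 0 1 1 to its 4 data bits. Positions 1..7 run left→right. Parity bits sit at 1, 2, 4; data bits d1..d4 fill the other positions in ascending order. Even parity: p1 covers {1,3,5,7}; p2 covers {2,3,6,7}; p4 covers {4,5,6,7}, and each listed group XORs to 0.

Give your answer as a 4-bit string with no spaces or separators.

s1 (pos 1,3,5,7): 0⊕1⊕0⊕1 = 0
s2 (pos 2,3,6,7): 0⊕1⊕1⊕1 = 1
s4 (pos 4,5,6,7): 1⊕0⊕1⊕1 = 1
Syndrome s4…s1 = 110 → error at position 6.
Flip position 6: 0011011 → 0011001
Read data bits from positions 3,5,6,7: 1001

1001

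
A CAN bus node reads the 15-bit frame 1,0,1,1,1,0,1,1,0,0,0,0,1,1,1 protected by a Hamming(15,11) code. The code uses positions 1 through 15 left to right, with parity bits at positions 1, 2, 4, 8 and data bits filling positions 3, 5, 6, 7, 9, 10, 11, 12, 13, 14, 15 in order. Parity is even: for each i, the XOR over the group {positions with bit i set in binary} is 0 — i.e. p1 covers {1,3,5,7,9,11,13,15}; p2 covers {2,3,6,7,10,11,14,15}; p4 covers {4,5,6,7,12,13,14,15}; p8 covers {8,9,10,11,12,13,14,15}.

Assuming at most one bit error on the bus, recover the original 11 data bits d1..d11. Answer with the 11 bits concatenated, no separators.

11010000111

s1 (pos 1,3,5,7,9,11,13,15): 1⊕1⊕1⊕1⊕0⊕0⊕1⊕1 = 0
s2 (pos 2,3,6,7,10,11,14,15): 0⊕1⊕0⊕1⊕0⊕0⊕1⊕1 = 0
s4 (pos 4,5,6,7,12,13,14,15): 1⊕1⊕0⊕1⊕0⊕1⊕1⊕1 = 0
s8 (pos 8,9,10,11,12,13,14,15): 1⊕0⊕0⊕0⊕0⊕1⊕1⊕1 = 0
Syndrome s8…s1 = 0000 → no error.
Read data bits from positions 3,5,6,7,9,10,11,12,13,14,15: 11010000111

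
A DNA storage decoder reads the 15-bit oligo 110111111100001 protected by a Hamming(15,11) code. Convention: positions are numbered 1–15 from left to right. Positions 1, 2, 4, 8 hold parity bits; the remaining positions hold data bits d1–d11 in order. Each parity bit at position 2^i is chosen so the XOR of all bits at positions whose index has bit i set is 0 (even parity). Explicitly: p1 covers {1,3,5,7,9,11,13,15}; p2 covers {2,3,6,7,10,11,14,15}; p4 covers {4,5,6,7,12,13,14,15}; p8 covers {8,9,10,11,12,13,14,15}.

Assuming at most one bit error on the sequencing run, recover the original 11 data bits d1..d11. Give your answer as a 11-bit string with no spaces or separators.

01101100001

s1 (pos 1,3,5,7,9,11,13,15): 1⊕0⊕1⊕1⊕1⊕0⊕0⊕1 = 1
s2 (pos 2,3,6,7,10,11,14,15): 1⊕0⊕1⊕1⊕1⊕0⊕0⊕1 = 1
s4 (pos 4,5,6,7,12,13,14,15): 1⊕1⊕1⊕1⊕0⊕0⊕0⊕1 = 1
s8 (pos 8,9,10,11,12,13,14,15): 1⊕1⊕1⊕0⊕0⊕0⊕0⊕1 = 0
Syndrome s8…s1 = 0111 → error at position 7.
Flip position 7: 110111111100001 → 110111011100001
Read data bits from positions 3,5,6,7,9,10,11,12,13,14,15: 01101100001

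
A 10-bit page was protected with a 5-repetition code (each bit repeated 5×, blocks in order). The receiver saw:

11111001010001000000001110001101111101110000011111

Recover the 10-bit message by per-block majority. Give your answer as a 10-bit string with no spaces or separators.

Block 1 (11111): 5 ones → 1
Block 2 (00101): 2 ones → 0
Block 3 (00010): 1 one → 0
Block 4 (00000): 0 ones → 0
Block 5 (00111): 3 ones → 1
Block 6 (00011): 2 ones → 0
Block 7 (01111): 4 ones → 1
Block 8 (10111): 4 ones → 1
Block 9 (00000): 0 ones → 0
Block 10 (11111): 5 ones → 1

1000101101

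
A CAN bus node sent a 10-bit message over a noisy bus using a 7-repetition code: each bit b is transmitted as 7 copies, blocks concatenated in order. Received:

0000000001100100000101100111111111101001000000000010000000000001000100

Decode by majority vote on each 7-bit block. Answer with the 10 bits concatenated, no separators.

Block 1 (0000000): 0 ones → 0
Block 2 (0011001): 3 ones → 0
Block 3 (0000010): 1 one → 0
Block 4 (1100111): 5 ones → 1
Block 5 (1111111): 7 ones → 1
Block 6 (0100100): 2 ones → 0
Block 7 (0000000): 0 ones → 0
Block 8 (0100000): 1 one → 0
Block 9 (0000000): 0 ones → 0
Block 10 (1000100): 2 ones → 0

0001100000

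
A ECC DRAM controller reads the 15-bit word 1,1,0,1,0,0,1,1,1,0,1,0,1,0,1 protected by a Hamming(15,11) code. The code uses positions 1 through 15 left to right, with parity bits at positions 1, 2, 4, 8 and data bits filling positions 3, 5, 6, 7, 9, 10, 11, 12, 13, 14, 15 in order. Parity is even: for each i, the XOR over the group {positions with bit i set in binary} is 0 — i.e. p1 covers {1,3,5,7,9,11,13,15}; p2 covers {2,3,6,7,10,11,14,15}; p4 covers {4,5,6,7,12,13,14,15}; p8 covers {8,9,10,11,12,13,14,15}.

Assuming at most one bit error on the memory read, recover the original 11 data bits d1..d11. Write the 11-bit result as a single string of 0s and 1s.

s1 (pos 1,3,5,7,9,11,13,15): 1⊕0⊕0⊕1⊕1⊕1⊕1⊕1 = 0
s2 (pos 2,3,6,7,10,11,14,15): 1⊕0⊕0⊕1⊕0⊕1⊕0⊕1 = 0
s4 (pos 4,5,6,7,12,13,14,15): 1⊕0⊕0⊕1⊕0⊕1⊕0⊕1 = 0
s8 (pos 8,9,10,11,12,13,14,15): 1⊕1⊕0⊕1⊕0⊕1⊕0⊕1 = 1
Syndrome s8…s1 = 1000 → error at position 8.
Flip position 8: 110100111010101 → 110100101010101
Read data bits from positions 3,5,6,7,9,10,11,12,13,14,15: 00011010101

00011010101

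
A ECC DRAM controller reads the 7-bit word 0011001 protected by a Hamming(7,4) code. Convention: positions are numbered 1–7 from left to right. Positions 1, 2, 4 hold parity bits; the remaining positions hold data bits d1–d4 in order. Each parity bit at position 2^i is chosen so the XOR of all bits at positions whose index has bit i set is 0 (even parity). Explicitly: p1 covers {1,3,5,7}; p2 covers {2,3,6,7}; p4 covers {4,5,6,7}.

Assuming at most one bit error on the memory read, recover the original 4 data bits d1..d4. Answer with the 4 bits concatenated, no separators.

1001

s1 (pos 1,3,5,7): 0⊕1⊕0⊕1 = 0
s2 (pos 2,3,6,7): 0⊕1⊕0⊕1 = 0
s4 (pos 4,5,6,7): 1⊕0⊕0⊕1 = 0
Syndrome s4…s1 = 000 → no error.
Read data bits from positions 3,5,6,7: 1001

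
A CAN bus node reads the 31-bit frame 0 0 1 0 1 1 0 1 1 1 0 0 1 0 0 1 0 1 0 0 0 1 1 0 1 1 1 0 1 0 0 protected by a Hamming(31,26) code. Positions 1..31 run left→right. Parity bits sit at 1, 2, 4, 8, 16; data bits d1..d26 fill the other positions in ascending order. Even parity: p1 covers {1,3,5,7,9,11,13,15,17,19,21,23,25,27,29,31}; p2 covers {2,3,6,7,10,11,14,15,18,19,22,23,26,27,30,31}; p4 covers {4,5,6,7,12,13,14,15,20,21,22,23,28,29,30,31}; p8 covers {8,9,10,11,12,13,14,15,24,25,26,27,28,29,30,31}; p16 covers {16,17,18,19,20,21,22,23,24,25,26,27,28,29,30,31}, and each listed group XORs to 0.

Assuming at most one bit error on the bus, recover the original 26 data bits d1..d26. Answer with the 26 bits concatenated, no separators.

11101100100010001101110100

s1 (pos 1,3,5,7,9,11,13,15,17,19,21,23,25,27,29,31): 0⊕1⊕1⊕0⊕1⊕0⊕1⊕0⊕0⊕0⊕0⊕1⊕1⊕1⊕1⊕0 = 0
s2 (pos 2,3,6,7,10,11,14,15,18,19,22,23,26,27,30,31): 0⊕1⊕1⊕0⊕1⊕0⊕0⊕0⊕1⊕0⊕1⊕1⊕1⊕1⊕0⊕0 = 0
s4 (pos 4,5,6,7,12,13,14,15,20,21,22,23,28,29,30,31): 0⊕1⊕1⊕0⊕0⊕1⊕0⊕0⊕0⊕0⊕1⊕1⊕0⊕1⊕0⊕0 = 0
s8 (pos 8,9,10,11,12,13,14,15,24,25,26,27,28,29,30,31): 1⊕1⊕1⊕0⊕0⊕1⊕0⊕0⊕0⊕1⊕1⊕1⊕0⊕1⊕0⊕0 = 0
s16 (pos 16,17,18,19,20,21,22,23,24,25,26,27,28,29,30,31): 1⊕0⊕1⊕0⊕0⊕0⊕1⊕1⊕0⊕1⊕1⊕1⊕0⊕1⊕0⊕0 = 0
Syndrome s16…s1 = 00000 → no error.
Read data bits from positions 3,5,6,7,9,10,11,12,13,14,15,17,18,19,20,21,22,23,24,25,26,27,28,29,30,31: 11101100100010001101110100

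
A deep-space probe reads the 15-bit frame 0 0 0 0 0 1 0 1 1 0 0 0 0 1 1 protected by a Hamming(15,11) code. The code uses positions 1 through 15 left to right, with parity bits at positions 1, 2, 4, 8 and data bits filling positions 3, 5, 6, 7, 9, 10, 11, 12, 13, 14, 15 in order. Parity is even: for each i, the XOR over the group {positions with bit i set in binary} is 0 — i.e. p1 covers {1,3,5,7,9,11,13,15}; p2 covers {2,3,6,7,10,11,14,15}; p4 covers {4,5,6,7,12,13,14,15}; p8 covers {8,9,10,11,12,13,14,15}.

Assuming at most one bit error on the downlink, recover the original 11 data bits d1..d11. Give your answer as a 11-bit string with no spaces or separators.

s1 (pos 1,3,5,7,9,11,13,15): 0⊕0⊕0⊕0⊕1⊕0⊕0⊕1 = 0
s2 (pos 2,3,6,7,10,11,14,15): 0⊕0⊕1⊕0⊕0⊕0⊕1⊕1 = 1
s4 (pos 4,5,6,7,12,13,14,15): 0⊕0⊕1⊕0⊕0⊕0⊕1⊕1 = 1
s8 (pos 8,9,10,11,12,13,14,15): 1⊕1⊕0⊕0⊕0⊕0⊕1⊕1 = 0
Syndrome s8…s1 = 0110 → error at position 6.
Flip position 6: 000001011000011 → 000000011000011
Read data bits from positions 3,5,6,7,9,10,11,12,13,14,15: 00001000011

00001000011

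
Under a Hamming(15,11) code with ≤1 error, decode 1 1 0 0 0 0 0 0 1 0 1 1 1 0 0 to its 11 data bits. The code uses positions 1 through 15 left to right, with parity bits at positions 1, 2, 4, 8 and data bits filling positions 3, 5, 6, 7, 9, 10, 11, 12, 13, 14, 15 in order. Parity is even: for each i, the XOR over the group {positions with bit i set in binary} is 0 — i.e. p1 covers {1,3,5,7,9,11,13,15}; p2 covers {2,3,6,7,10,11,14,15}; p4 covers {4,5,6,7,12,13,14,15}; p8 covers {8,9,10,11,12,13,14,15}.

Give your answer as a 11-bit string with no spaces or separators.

s1 (pos 1,3,5,7,9,11,13,15): 1⊕0⊕0⊕0⊕1⊕1⊕1⊕0 = 0
s2 (pos 2,3,6,7,10,11,14,15): 1⊕0⊕0⊕0⊕0⊕1⊕0⊕0 = 0
s4 (pos 4,5,6,7,12,13,14,15): 0⊕0⊕0⊕0⊕1⊕1⊕0⊕0 = 0
s8 (pos 8,9,10,11,12,13,14,15): 0⊕1⊕0⊕1⊕1⊕1⊕0⊕0 = 0
Syndrome s8…s1 = 0000 → no error.
Read data bits from positions 3,5,6,7,9,10,11,12,13,14,15: 00001011100

00001011100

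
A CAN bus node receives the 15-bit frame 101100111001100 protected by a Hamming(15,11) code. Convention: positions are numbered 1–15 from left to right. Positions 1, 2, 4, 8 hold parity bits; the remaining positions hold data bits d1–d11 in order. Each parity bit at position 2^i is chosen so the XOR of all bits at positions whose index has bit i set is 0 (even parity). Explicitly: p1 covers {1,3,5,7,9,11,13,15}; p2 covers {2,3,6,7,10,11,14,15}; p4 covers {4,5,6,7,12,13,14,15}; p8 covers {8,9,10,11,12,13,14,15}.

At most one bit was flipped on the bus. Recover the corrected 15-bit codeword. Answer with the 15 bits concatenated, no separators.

s1 (pos 1,3,5,7,9,11,13,15): 1⊕1⊕0⊕1⊕1⊕0⊕1⊕0 = 1
s2 (pos 2,3,6,7,10,11,14,15): 0⊕1⊕0⊕1⊕0⊕0⊕0⊕0 = 0
s4 (pos 4,5,6,7,12,13,14,15): 1⊕0⊕0⊕1⊕1⊕1⊕0⊕0 = 0
s8 (pos 8,9,10,11,12,13,14,15): 1⊕1⊕0⊕0⊕1⊕1⊕0⊕0 = 0
Syndrome s8…s1 = 0001 → error at position 1.
Flip position 1: 101100111001100 → 001100111001100

001100111001100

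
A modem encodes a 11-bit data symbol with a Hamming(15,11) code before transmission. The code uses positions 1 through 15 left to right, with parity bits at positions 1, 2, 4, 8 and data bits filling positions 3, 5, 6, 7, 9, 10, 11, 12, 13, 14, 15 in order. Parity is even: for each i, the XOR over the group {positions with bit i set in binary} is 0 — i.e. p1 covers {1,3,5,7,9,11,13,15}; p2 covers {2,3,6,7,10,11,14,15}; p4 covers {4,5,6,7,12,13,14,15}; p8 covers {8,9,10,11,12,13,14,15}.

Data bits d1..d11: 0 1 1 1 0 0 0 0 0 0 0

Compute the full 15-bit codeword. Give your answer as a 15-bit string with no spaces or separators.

000111100000000

Place data at non-parity positions: p1 p2 0 p4 1 1 1 p8 0 0 0 0 0 0 0
p1 (pos 1,3,5,7,9,11,13,15): XOR of data positions = 0⊕1⊕1⊕0⊕0⊕0⊕0 = 0
p2 (pos 2,3,6,7,10,11,14,15): XOR of data positions = 0⊕1⊕1⊕0⊕0⊕0⊕0 = 0
p4 (pos 4,5,6,7,12,13,14,15): XOR of data positions = 1⊕1⊕1⊕0⊕0⊕0⊕0 = 1
p8 (pos 8,9,10,11,12,13,14,15): XOR of data positions = 0⊕0⊕0⊕0⊕0⊕0⊕0 = 0
Codeword: 000111100000000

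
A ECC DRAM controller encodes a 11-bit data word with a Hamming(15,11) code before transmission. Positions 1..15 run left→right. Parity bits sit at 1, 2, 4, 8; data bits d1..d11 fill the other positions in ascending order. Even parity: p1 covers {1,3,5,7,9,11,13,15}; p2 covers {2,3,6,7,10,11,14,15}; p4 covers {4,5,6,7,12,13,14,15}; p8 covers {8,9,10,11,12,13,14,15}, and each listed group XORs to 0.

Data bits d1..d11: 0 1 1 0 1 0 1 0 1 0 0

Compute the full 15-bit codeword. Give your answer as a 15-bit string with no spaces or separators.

000111011010100

Place data at non-parity positions: p1 p2 0 p4 1 1 0 p8 1 0 1 0 1 0 0
p1 (pos 1,3,5,7,9,11,13,15): XOR of data positions = 0⊕1⊕0⊕1⊕1⊕1⊕0 = 0
p2 (pos 2,3,6,7,10,11,14,15): XOR of data positions = 0⊕1⊕0⊕0⊕1⊕0⊕0 = 0
p4 (pos 4,5,6,7,12,13,14,15): XOR of data positions = 1⊕1⊕0⊕0⊕1⊕0⊕0 = 1
p8 (pos 8,9,10,11,12,13,14,15): XOR of data positions = 1⊕0⊕1⊕0⊕1⊕0⊕0 = 1
Codeword: 000111011010100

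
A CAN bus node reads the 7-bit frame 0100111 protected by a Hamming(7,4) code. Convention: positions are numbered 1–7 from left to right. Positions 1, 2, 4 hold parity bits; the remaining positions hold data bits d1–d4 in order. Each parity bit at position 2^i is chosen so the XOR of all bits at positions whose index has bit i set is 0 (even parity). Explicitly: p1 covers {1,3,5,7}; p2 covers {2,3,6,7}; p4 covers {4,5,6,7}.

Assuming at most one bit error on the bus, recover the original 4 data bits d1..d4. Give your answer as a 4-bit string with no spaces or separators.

0101

s1 (pos 1,3,5,7): 0⊕0⊕1⊕1 = 0
s2 (pos 2,3,6,7): 1⊕0⊕1⊕1 = 1
s4 (pos 4,5,6,7): 0⊕1⊕1⊕1 = 1
Syndrome s4…s1 = 110 → error at position 6.
Flip position 6: 0100111 → 0100101
Read data bits from positions 3,5,6,7: 0101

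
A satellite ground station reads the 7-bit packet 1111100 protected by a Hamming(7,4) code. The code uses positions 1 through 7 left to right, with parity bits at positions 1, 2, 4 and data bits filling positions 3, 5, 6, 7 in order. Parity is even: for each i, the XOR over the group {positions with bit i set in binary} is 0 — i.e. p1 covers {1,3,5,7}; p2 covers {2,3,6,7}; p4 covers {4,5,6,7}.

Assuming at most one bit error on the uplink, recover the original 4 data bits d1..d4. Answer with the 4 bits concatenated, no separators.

s1 (pos 1,3,5,7): 1⊕1⊕1⊕0 = 1
s2 (pos 2,3,6,7): 1⊕1⊕0⊕0 = 0
s4 (pos 4,5,6,7): 1⊕1⊕0⊕0 = 0
Syndrome s4…s1 = 001 → error at position 1.
Flip position 1: 1111100 → 0111100
Read data bits from positions 3,5,6,7: 1100

1100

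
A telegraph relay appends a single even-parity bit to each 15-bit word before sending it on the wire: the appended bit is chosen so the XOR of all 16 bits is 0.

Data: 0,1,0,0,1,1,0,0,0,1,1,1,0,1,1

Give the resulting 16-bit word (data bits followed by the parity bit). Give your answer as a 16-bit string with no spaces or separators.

XOR of the 15 data bits: 0⊕1⊕0⊕0⊕1⊕1⊕0⊕0⊕0⊕1⊕1⊕1⊕0⊕1⊕1 = 0
Parity bit = 0 (so all 16 bits XOR to 0).

0100110001110110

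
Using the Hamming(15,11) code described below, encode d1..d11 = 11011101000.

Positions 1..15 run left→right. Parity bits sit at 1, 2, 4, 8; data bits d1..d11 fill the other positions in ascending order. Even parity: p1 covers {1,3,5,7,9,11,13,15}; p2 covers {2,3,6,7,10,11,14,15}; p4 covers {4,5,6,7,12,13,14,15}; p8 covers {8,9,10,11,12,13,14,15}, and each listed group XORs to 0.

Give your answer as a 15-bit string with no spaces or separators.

Place data at non-parity positions: p1 p2 1 p4 1 0 1 p8 1 1 0 1 0 0 0
p1 (pos 1,3,5,7,9,11,13,15): XOR of data positions = 1⊕1⊕1⊕1⊕0⊕0⊕0 = 0
p2 (pos 2,3,6,7,10,11,14,15): XOR of data positions = 1⊕0⊕1⊕1⊕0⊕0⊕0 = 1
p4 (pos 4,5,6,7,12,13,14,15): XOR of data positions = 1⊕0⊕1⊕1⊕0⊕0⊕0 = 1
p8 (pos 8,9,10,11,12,13,14,15): XOR of data positions = 1⊕1⊕0⊕1⊕0⊕0⊕0 = 1
Codeword: 011110111101000

011110111101000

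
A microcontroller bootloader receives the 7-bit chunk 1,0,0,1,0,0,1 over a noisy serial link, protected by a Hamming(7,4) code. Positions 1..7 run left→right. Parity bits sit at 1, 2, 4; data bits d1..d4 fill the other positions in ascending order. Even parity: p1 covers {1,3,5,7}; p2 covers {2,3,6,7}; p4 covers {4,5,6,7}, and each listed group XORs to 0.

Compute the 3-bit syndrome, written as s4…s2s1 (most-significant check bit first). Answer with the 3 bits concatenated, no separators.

s1 (pos 1,3,5,7): 1⊕0⊕0⊕1 = 0
s2 (pos 2,3,6,7): 0⊕0⊕0⊕1 = 1
s4 (pos 4,5,6,7): 1⊕0⊕0⊕1 = 0
Syndrome s4…s1 = 010 → error at position 2.

010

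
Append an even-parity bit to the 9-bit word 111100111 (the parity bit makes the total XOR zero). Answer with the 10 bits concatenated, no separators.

XOR of the 9 data bits: 1⊕1⊕1⊕1⊕0⊕0⊕1⊕1⊕1 = 1
Parity bit = 1 (so all 10 bits XOR to 0).

1111001111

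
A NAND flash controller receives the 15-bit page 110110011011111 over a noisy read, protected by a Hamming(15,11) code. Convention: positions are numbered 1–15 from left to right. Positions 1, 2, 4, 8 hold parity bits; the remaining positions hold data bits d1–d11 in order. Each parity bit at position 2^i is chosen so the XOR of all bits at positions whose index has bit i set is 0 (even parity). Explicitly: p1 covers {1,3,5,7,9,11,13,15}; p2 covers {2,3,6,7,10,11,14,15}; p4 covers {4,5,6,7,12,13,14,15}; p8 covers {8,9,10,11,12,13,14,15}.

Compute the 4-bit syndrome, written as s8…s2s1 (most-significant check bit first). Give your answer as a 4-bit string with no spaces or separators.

s1 (pos 1,3,5,7,9,11,13,15): 1⊕0⊕1⊕0⊕1⊕1⊕1⊕1 = 0
s2 (pos 2,3,6,7,10,11,14,15): 1⊕0⊕0⊕0⊕0⊕1⊕1⊕1 = 0
s4 (pos 4,5,6,7,12,13,14,15): 1⊕1⊕0⊕0⊕1⊕1⊕1⊕1 = 0
s8 (pos 8,9,10,11,12,13,14,15): 1⊕1⊕0⊕1⊕1⊕1⊕1⊕1 = 1
Syndrome s8…s1 = 1000 → error at position 8.

1000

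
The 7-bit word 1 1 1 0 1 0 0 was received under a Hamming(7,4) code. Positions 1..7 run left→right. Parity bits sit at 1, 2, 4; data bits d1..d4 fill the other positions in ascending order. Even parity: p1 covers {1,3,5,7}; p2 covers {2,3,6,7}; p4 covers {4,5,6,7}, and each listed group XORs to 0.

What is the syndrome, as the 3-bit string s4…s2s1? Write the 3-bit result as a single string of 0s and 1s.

101

s1 (pos 1,3,5,7): 1⊕1⊕1⊕0 = 1
s2 (pos 2,3,6,7): 1⊕1⊕0⊕0 = 0
s4 (pos 4,5,6,7): 0⊕1⊕0⊕0 = 1
Syndrome s4…s1 = 101 → error at position 5.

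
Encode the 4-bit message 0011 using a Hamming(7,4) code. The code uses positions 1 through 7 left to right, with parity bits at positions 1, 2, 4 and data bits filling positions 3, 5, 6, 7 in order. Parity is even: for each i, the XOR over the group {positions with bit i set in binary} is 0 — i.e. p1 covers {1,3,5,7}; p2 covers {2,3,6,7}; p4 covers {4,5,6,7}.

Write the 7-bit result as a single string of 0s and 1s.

Place data at non-parity positions: p1 p2 0 p4 0 1 1
p1 (pos 1,3,5,7): XOR of data positions = 0⊕0⊕1 = 1
p2 (pos 2,3,6,7): XOR of data positions = 0⊕1⊕1 = 0
p4 (pos 4,5,6,7): XOR of data positions = 0⊕1⊕1 = 0
Codeword: 1000011

1000011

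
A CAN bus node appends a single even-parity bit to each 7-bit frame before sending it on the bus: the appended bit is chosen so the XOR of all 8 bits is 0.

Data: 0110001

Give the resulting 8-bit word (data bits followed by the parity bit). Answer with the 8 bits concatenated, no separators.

XOR of the 7 data bits: 0⊕1⊕1⊕0⊕0⊕0⊕1 = 1
Parity bit = 1 (so all 8 bits XOR to 0).

01100011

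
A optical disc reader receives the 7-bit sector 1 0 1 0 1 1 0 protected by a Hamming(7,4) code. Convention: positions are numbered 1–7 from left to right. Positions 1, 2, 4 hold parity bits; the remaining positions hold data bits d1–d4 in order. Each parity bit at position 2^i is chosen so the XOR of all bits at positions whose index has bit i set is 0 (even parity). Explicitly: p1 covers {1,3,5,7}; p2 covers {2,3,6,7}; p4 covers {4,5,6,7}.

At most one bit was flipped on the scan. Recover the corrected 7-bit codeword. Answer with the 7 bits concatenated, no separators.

0010110

s1 (pos 1,3,5,7): 1⊕1⊕1⊕0 = 1
s2 (pos 2,3,6,7): 0⊕1⊕1⊕0 = 0
s4 (pos 4,5,6,7): 0⊕1⊕1⊕0 = 0
Syndrome s4…s1 = 001 → error at position 1.
Flip position 1: 1010110 → 0010110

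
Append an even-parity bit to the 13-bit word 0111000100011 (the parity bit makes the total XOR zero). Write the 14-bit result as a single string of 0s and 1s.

XOR of the 13 data bits: 0⊕1⊕1⊕1⊕0⊕0⊕0⊕1⊕0⊕0⊕0⊕1⊕1 = 0
Parity bit = 0 (so all 14 bits XOR to 0).

01110001000110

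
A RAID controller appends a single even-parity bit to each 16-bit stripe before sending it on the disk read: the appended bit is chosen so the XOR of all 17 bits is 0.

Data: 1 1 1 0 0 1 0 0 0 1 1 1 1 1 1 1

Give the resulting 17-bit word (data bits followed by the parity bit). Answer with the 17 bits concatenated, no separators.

XOR of the 16 data bits: 1⊕1⊕1⊕0⊕0⊕1⊕0⊕0⊕0⊕1⊕1⊕1⊕1⊕1⊕1⊕1 = 1
Parity bit = 1 (so all 17 bits XOR to 0).

11100100011111111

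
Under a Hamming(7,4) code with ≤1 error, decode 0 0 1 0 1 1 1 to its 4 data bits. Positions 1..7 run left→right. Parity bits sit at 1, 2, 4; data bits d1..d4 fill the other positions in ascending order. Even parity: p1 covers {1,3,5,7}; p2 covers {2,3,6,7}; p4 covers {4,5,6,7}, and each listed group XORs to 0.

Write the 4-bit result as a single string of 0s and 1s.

s1 (pos 1,3,5,7): 0⊕1⊕1⊕1 = 1
s2 (pos 2,3,6,7): 0⊕1⊕1⊕1 = 1
s4 (pos 4,5,6,7): 0⊕1⊕1⊕1 = 1
Syndrome s4…s1 = 111 → error at position 7.
Flip position 7: 0010111 → 0010110
Read data bits from positions 3,5,6,7: 1110

1110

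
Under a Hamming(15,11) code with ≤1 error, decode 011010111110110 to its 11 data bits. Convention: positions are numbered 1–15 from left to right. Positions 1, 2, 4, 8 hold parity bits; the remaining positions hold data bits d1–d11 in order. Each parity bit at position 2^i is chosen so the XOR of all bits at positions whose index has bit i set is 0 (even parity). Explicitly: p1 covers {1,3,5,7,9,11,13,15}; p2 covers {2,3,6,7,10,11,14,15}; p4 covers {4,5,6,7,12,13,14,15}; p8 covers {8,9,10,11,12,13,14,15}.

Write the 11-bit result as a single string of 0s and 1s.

s1 (pos 1,3,5,7,9,11,13,15): 0⊕1⊕1⊕1⊕1⊕1⊕1⊕0 = 0
s2 (pos 2,3,6,7,10,11,14,15): 1⊕1⊕0⊕1⊕1⊕1⊕1⊕0 = 0
s4 (pos 4,5,6,7,12,13,14,15): 0⊕1⊕0⊕1⊕0⊕1⊕1⊕0 = 0
s8 (pos 8,9,10,11,12,13,14,15): 1⊕1⊕1⊕1⊕0⊕1⊕1⊕0 = 0
Syndrome s8…s1 = 0000 → no error.
Read data bits from positions 3,5,6,7,9,10,11,12,13,14,15: 11011110110

11011110110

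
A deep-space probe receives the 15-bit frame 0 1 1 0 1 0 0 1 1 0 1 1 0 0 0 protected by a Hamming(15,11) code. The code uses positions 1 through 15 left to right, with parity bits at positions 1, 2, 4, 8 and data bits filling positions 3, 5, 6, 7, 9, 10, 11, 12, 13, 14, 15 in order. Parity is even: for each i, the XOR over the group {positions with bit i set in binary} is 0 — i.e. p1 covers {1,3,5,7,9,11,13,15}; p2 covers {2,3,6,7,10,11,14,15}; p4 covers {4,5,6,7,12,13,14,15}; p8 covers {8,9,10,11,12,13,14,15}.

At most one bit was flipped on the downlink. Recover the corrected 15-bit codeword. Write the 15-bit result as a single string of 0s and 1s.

001010011011000

s1 (pos 1,3,5,7,9,11,13,15): 0⊕1⊕1⊕0⊕1⊕1⊕0⊕0 = 0
s2 (pos 2,3,6,7,10,11,14,15): 1⊕1⊕0⊕0⊕0⊕1⊕0⊕0 = 1
s4 (pos 4,5,6,7,12,13,14,15): 0⊕1⊕0⊕0⊕1⊕0⊕0⊕0 = 0
s8 (pos 8,9,10,11,12,13,14,15): 1⊕1⊕0⊕1⊕1⊕0⊕0⊕0 = 0
Syndrome s8…s1 = 0010 → error at position 2.
Flip position 2: 011010011011000 → 001010011011000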